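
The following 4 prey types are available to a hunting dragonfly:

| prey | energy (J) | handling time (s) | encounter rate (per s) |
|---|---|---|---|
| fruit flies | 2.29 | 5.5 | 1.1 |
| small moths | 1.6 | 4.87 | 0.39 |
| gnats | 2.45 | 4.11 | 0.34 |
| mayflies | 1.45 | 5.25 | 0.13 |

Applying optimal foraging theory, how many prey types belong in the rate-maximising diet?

Profitabilities (E/h, J/s): gnats 0.596, fruit flies 0.416, small moths 0.329, mayflies 0.276. Add prey in this order while the next type's profitability exceeds the intake rate on those already taken.
Rate on top 1: 0.3475. fruit flies: 0.416 > 0.3475 → include.
Rate on top 2: 0.3968. small moths: 0.329 < 0.3968 → exclude; stop.
Optimal diet: gnats, fruit flies — 2 of 4 types.

2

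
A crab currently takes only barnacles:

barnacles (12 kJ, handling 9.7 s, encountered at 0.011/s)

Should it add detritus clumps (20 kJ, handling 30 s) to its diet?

Yes

Current rate: (0.011×12)/(1 + 0.011×9.7) = 0.1193 kJ/s.
detritus clumps: E/h = 20/30 = 0.6667 kJ/s.
Since 0.6667 > R, including detritus clumps increases the long-run rate.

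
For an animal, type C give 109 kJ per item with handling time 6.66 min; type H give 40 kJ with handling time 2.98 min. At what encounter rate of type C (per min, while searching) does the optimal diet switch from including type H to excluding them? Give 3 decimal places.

0.685 per min

At the threshold, the rate on type C alone equals the profitability of type H: λ·109/(1 + λ·6.66) = 40/2.98 = 13.42.
Rearranging, λ(109 − 13.42×6.66) = 13.42, so λ = 13.42/19.6 = 0.6847 per min.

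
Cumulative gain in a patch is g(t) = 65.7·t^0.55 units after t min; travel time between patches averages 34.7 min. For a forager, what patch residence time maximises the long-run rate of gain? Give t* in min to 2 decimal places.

Maximise g(t)/(T+t): set derivative to zero → g'(t)(T+t) = g(t).
g'(t) = 0.55·65.7·t^-0.45. Setting 0.55·65.7·t^-0.45 = 65.7·t^0.55/(34.7+t) gives 0.55(34.7+t) = t, so 0.45·t = 0.55×34.7.
t* = 0.55×34.7/0.45 = 42.41 min.

42.41 min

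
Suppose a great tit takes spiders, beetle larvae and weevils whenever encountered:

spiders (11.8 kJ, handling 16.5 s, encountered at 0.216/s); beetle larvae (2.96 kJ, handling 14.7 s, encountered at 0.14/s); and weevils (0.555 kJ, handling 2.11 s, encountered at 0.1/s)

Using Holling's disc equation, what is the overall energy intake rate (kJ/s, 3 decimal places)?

Energy encountered per unit search time: 0.216×11.8 + 0.14×2.96 + 0.1×0.555 = 3.019 kJ/s.
Handling time per unit search time: 0.216×16.5 + 0.14×14.7 + 0.1×2.11 = 5.833.
Rate = 3.019/(1 + 5.833) = 0.4418 kJ/s.

0.442 kJ/s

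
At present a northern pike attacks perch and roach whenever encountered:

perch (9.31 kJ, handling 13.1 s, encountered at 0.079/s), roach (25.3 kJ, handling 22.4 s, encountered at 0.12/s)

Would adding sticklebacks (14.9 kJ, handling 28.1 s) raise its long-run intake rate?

No

Intake rate on the current diet: R = (0.079×9.31 + 0.12×25.3) / (1 + 0.079×13.1 + 0.12×22.4) = 3.771/4.723 = 0.7986 kJ/s.
Profitability of sticklebacks: 14.9/28.1 = 0.5302 kJ/s.
Since 0.5302 < R, time spent handling sticklebacks is better spent searching.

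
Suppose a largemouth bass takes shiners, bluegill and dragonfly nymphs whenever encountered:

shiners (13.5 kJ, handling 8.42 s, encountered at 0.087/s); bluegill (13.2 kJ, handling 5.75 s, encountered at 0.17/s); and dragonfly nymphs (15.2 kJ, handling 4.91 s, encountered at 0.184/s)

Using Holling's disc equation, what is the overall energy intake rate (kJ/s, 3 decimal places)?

1.720 kJ/s

R = Σλ_iE_i / (1 + Σλ_ih_i)
Numerator: 0.087×13.5 + 0.17×13.2 + 0.184×15.2 = 6.215
Denominator: 1 + 0.087×8.42 + 0.17×5.75 + 0.184×4.91 = 3.613
R = 6.215/3.613 = 1.72 kJ/s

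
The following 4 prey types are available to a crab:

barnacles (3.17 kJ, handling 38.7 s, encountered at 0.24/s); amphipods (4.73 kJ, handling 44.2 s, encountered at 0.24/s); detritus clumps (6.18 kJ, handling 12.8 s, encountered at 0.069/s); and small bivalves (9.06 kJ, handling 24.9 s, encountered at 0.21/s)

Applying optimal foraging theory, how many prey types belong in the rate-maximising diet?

2

Rank by E/h (kJ/s): detritus clumps 0.483, small bivalves 0.364, amphipods 0.107, barnacles 0.0819. Include each in turn until the next type's E/h falls below the running intake rate.
Rate on top 1: 0.2264. small bivalves: 0.364 > 0.2264 → include.
Rate on top 2: 0.3275. amphipods: 0.107 < 0.3275 → exclude; stop.
Optimal diet: detritus clumps, small bivalves — 2 of 4 types.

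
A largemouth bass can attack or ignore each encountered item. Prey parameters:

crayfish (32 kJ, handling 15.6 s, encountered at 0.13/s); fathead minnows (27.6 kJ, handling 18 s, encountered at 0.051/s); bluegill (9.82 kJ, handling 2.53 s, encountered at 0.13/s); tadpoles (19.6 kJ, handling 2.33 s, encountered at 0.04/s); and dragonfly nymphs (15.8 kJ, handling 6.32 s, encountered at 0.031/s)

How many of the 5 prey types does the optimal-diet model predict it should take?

Profitabilities (E/h, kJ/s): tadpoles 8.41, bluegill 3.88, dragonfly nymphs 2.5, crayfish 2.05, fathead minnows 1.53. Add prey in this order while the next type's profitability exceeds the intake rate on those already taken.
Rate on top 1: 0.7172. bluegill: 3.88 > 0.7172 → include.
Rate on top 2: 1.449. dragonfly nymphs: 2.5 > 1.449 → include.
Rate on top 3: 1.576. crayfish: 2.05 > 1.576 → include.
Rate on top 4: 1.84. fathead minnows: 1.53 < 1.84 → exclude; stop.
Optimal diet: tadpoles, bluegill, dragonfly nymphs, crayfish — 4 of 5 types.

4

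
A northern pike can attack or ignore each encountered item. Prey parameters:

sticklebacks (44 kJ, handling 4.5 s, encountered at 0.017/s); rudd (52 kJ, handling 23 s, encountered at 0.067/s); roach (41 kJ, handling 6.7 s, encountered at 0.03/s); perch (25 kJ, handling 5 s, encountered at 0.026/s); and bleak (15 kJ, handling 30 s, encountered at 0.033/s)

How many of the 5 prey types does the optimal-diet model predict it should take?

Profitabilities (E/h, kJ/s): sticklebacks 9.78, roach 6.12, perch 5, rudd 2.26, bleak 0.5. Add prey in this order while the next type's profitability exceeds the intake rate on those already taken.
Rate on top 1: 0.6948. roach: 6.12 > 0.6948 → include.
Rate on top 2: 1.548. perch: 5 > 1.548 → include.
Rate on top 3: 1.867. rudd: 2.26 > 1.867 → include.
Rate on top 4: 2.073. bleak: 0.5 < 2.073 → exclude; stop.
Optimal diet: sticklebacks, roach, perch, rudd — 4 of 5 types.

4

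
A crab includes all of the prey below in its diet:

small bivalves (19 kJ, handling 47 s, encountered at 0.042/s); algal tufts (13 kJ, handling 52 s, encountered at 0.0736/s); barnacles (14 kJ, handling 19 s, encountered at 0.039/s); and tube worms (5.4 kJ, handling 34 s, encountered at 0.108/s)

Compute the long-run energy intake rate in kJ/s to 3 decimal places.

R = Σλ_iE_i / (1 + Σλ_ih_i)
Numerator: 0.042×19 + 0.0736×13 + 0.039×14 + 0.108×5.4 = 2.884
Denominator: 1 + 0.042×47 + 0.0736×52 + 0.039×19 + 0.108×34 = 11.21
R = 2.884/11.21 = 0.2572 kJ/s

0.257 kJ/s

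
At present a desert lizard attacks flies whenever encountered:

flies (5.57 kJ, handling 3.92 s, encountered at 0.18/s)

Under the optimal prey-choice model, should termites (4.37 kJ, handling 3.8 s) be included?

On flies alone, R = ΣλE/(1+Σλh) = 1.003/1.706 = 0.5878 kJ/s.
Profitability of termites: 4.37/3.8 = 1.15 kJ/s.
1.15 > 0.5878, so adding termites raises the average — include it.

Yes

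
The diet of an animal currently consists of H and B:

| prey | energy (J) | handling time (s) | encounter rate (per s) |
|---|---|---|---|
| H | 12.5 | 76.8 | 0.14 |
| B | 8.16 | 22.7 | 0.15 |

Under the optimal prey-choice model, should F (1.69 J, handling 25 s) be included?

No

On H and B alone, R = ΣλE/(1+Σλh) = 2.974/15.16 = 0.1962 J/s.
Profitability of F: 1.69/25 = 0.0676 J/s.
Since 0.0676 < R, time spent handling F is better spent searching.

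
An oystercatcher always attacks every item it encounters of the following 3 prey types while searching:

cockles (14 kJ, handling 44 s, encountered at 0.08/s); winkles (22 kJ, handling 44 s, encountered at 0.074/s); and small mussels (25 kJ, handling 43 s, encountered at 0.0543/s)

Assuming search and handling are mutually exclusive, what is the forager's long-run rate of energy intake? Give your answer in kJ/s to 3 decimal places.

0.406 kJ/s

Energy encountered per unit search time: 0.08×14 + 0.074×22 + 0.0543×25 = 4.106 kJ/s.
Handling time per unit search time: 0.08×44 + 0.074×44 + 0.0543×43 = 9.111.
Rate = 4.106/(1 + 9.111) = 0.406 kJ/s.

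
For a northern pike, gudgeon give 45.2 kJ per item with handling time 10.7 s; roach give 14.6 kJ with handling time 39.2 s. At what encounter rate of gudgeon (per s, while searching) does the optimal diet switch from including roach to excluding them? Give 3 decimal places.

At the threshold, the rate on gudgeon alone equals the profitability of roach: λ·45.2/(1 + λ·10.7) = 14.6/39.2 = 0.3724.
Rearranging, λ(45.2 − 0.3724×10.7) = 0.3724, so λ = 0.3724/41.21 = 0.009037 per s.

0.009 per s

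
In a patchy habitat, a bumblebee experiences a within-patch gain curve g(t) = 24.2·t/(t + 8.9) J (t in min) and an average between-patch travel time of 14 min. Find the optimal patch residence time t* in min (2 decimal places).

Maximise g(t)/(T+t): set derivative to zero → g'(t)(T+t) = g(t).
g'(t) = 24.2·8.9/(t + 8.9)². Setting 24.2·8.9/(t+8.9)² = 24.2t/[(t+8.9)(14+t)] gives 8.9(14+t) = t(t+8.9), so t² = 8.9×14 = 124.6.
t* = √124.6 = 11.16 min.

11.16 min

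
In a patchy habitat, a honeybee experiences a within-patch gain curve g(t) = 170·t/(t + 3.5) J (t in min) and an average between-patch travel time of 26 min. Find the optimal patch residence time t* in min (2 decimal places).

Optimal t* satisfies g'(t*) = g(t*)/(T + t*).
g'(t) = 170·3.5/(t + 3.5)². Setting 170·3.5/(t+3.5)² = 170t/[(t+3.5)(26+t)] gives 3.5(26+t) = t(t+3.5), so t² = 3.5×26 = 91.
t* = √91 = 9.539 min.

9.54 min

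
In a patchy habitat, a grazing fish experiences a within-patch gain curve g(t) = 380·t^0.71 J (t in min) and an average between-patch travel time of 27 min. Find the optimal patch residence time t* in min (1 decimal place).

By the marginal value theorem, leave when the instantaneous gain rate g'(t) equals the habitat-wide average g(t)/(T + t).
g'(t) = 0.71·380·t^-0.29. Setting 0.71·380·t^-0.29 = 380·t^0.71/(27+t) gives 0.71(27+t) = t, so 0.29·t = 0.71×27.
t* = 0.71×27/0.29 = 66.1 min.

66.1 min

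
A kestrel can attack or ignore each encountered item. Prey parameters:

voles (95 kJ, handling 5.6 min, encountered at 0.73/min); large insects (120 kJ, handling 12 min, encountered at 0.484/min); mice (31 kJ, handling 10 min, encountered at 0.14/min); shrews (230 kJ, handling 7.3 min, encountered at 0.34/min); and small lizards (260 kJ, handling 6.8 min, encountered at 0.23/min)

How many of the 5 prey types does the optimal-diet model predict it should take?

E/h in descending order: small lizards 38.2, shrews 31.5, voles 17, large insects 10, mice 3.1 kJ/min. The optimal diet is the largest prefix of this list for which every included type satisfies E_i/h_i > R on the types above it.
Rate on top 1: 23.32. shrews: 31.5 > 23.32 → include.
Rate on top 2: 27.35. voles: 17 < 27.35 → exclude; stop.
Optimal diet: small lizards, shrews — 2 of 5 types.

2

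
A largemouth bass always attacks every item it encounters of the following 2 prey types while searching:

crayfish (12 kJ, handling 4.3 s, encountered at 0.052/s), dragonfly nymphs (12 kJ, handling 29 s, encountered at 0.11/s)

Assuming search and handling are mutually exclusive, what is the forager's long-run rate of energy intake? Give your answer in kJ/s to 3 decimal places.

0.440 kJ/s

R = Σλ_iE_i / (1 + Σλ_ih_i)
Numerator: 0.052×12 + 0.11×12 = 1.944
Denominator: 1 + 0.052×4.3 + 0.11×29 = 4.414
R = 1.944/4.414 = 0.4405 kJ/s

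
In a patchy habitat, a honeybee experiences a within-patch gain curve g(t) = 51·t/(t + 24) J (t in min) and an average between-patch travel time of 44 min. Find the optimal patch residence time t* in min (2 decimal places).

32.50 min

By the marginal value theorem, leave when the instantaneous gain rate g'(t) equals the habitat-wide average g(t)/(T + t).
g'(t) = 51·24/(t + 24)². Setting 51·24/(t+24)² = 51t/[(t+24)(44+t)] gives 24(44+t) = t(t+24), so t² = 24×44 = 1056.
t* = √1056 = 32.5 min.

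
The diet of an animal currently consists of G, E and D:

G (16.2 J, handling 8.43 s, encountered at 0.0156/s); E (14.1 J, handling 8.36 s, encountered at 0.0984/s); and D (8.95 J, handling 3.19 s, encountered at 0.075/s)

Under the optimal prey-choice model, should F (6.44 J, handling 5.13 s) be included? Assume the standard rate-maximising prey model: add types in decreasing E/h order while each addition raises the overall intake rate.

Yes

Intake rate on the current diet: R = (0.0156×16.2 + 0.0984×14.1 + 0.075×8.95) / (1 + 0.0156×8.43 + 0.0984×8.36 + 0.075×3.19) = 2.311/2.193 = 1.054 J/s.
Profitability of F: 6.44/5.13 = 1.255 J/s.
1.255 > 1.054, so adding F raises the average — include it.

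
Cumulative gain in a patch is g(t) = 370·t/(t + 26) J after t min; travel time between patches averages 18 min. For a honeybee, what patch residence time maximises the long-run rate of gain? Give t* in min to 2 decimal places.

21.63 min

By the marginal value theorem, leave when the instantaneous gain rate g'(t) equals the habitat-wide average g(t)/(T + t).
g'(t) = 370·26/(t + 26)². Setting 370·26/(t+26)² = 370t/[(t+26)(18+t)] gives 26(18+t) = t(t+26), so t² = 26×18 = 468.
t* = √468 = 21.63 min.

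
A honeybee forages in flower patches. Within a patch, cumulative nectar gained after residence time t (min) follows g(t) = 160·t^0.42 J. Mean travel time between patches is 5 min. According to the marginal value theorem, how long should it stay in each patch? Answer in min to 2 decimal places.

3.62 min

By the marginal value theorem, leave when the instantaneous gain rate g'(t) equals the habitat-wide average g(t)/(T + t).
g'(t) = 0.42·160·t^-0.58. Setting 0.42·160·t^-0.58 = 160·t^0.42/(5+t) gives 0.42(5+t) = t, so 0.58·t = 0.42×5.
t* = 0.42×5/0.58 = 3.621 min.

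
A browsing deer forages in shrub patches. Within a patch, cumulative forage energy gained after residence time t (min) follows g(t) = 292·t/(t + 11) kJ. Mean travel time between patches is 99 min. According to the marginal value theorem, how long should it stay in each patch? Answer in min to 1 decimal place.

Maximise g(t)/(T+t): set derivative to zero → g'(t)(T+t) = g(t).
g'(t) = 292·11/(t + 11)². Setting 292·11/(t+11)² = 292t/[(t+11)(99+t)] gives 11(99+t) = t(t+11), so t² = 11×99 = 1089.
t* = √1089 = 33 min.

33.0 min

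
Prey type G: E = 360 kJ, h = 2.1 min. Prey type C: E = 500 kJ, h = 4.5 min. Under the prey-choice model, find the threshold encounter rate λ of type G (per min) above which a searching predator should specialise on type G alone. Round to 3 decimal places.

The zero-one rule: include type C iff E₂/h₂ > λE₁/(1+λh₁). Equality gives the switch point.
λE₁h₂ = E₂ + λE₂h₁ ⇒ λ = E₂/(E₁h₂ − E₂h₁) = 500/(1620 − 1050) = 0.8772 per min.

0.877 per min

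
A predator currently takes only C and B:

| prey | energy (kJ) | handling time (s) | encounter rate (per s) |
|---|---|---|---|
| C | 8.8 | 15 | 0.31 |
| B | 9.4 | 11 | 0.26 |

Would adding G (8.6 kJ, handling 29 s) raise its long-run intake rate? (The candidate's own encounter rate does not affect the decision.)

Intake rate on the current diet: R = (0.31×8.8 + 0.26×9.4) / (1 + 0.31×15 + 0.26×11) = 5.172/8.51 = 0.6078 kJ/s.
G: E/h = 8.6/29 = 0.2966 kJ/s.
Since 0.2966 < R, time spent handling G is better spent searching.

No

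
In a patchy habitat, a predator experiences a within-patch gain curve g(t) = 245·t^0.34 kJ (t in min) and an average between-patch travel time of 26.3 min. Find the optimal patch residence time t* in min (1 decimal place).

Maximise g(t)/(T+t): set derivative to zero → g'(t)(T+t) = g(t).
g'(t) = 0.34·245·t^-0.66. Setting 0.34·245·t^-0.66 = 245·t^0.34/(26.3+t) gives 0.34(26.3+t) = t, so 0.66·t = 0.34×26.3.
t* = 0.34×26.3/0.66 = 13.55 min.

13.5 min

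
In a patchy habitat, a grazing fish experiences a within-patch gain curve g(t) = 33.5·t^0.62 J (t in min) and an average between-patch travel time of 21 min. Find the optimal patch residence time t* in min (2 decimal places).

Maximise g(t)/(T+t): set derivative to zero → g'(t)(T+t) = g(t).
g'(t) = 0.62·33.5·t^-0.38. Setting 0.62·33.5·t^-0.38 = 33.5·t^0.62/(21+t) gives 0.62(21+t) = t, so 0.38·t = 0.62×21.
t* = 0.62×21/0.38 = 34.26 min.

34.26 min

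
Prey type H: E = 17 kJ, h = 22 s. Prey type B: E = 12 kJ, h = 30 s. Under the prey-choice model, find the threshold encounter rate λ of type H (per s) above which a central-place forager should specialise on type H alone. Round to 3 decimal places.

0.049 per s

At the threshold, the rate on type H alone equals the profitability of type B: λ·17/(1 + λ·22) = 12/30 = 0.4.
Rearranging, λ(17 − 0.4×22) = 0.4, so λ = 0.4/8.2 = 0.04878 per s.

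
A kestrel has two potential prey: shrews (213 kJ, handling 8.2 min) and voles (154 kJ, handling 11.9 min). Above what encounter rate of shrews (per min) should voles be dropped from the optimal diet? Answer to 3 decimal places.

0.121 per min

The zero-one rule: include voles iff E₂/h₂ > λE₁/(1+λh₁). Equality gives the switch point.
λE₁h₂ = E₂ + λE₂h₁ ⇒ λ = E₂/(E₁h₂ − E₂h₁) = 154/(2535 − 1263) = 0.1211 per min.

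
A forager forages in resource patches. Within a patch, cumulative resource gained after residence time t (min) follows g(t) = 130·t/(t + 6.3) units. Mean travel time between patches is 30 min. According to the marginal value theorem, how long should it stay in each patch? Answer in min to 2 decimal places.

Optimal t* satisfies g'(t*) = g(t*)/(T + t*).
g'(t) = 130·6.3/(t + 6.3)². Setting 130·6.3/(t+6.3)² = 130t/[(t+6.3)(30+t)] gives 6.3(30+t) = t(t+6.3), so t² = 6.3×30 = 189.
t* = √189 = 13.75 min.

13.75 min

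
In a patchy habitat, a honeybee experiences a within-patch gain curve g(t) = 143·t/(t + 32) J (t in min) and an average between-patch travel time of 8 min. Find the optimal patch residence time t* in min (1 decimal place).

16.0 min

Maximise g(t)/(T+t): set derivative to zero → g'(t)(T+t) = g(t).
g'(t) = 143·32/(t + 32)². Setting 143·32/(t+32)² = 143t/[(t+32)(8+t)] gives 32(8+t) = t(t+32), so t² = 32×8 = 256.
t* = √256 = 16 min.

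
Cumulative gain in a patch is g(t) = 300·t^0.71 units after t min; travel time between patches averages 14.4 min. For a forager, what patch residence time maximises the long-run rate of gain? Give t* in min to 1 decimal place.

Optimal t* satisfies g'(t*) = g(t*)/(T + t*).
g'(t) = 0.71·300·t^-0.29. Setting 0.71·300·t^-0.29 = 300·t^0.71/(14.4+t) gives 0.71(14.4+t) = t, so 0.29·t = 0.71×14.4.
t* = 0.71×14.4/0.29 = 35.26 min.

35.3 min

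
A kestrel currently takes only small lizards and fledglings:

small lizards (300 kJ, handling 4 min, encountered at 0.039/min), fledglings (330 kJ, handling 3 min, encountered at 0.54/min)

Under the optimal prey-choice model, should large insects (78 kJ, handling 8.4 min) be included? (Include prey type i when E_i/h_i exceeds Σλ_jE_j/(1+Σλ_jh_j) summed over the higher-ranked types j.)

On small lizards and fledglings alone, R = ΣλE/(1+Σλh) = 189.9/2.776 = 68.41 kJ/min.
large insects: E/h = 78/8.4 = 9.286 kJ/min.
9.286 < 68.41, so adding large insects would lower the average — exclude it.

No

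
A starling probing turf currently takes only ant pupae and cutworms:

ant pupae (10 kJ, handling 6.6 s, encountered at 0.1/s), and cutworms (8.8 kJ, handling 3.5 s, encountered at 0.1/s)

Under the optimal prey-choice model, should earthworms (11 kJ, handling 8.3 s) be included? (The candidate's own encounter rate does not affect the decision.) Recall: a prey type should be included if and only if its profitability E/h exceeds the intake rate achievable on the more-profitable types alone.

On ant pupae and cutworms alone, R = ΣλE/(1+Σλh) = 1.88/2.01 = 0.9353 kJ/s.
Profitability of earthworms: 11/8.3 = 1.325 kJ/s.
1.325 > 0.9353, so adding earthworms raises the average — include it.

Yes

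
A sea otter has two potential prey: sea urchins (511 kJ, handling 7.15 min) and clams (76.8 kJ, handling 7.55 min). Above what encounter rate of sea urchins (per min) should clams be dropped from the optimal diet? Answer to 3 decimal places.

The zero-one rule: include clams iff E₂/h₂ > λE₁/(1+λh₁). Equality gives the switch point.
λE₁h₂ = E₂ + λE₂h₁ ⇒ λ = E₂/(E₁h₂ − E₂h₁) = 76.8/(3858 − 549.1) = 0.02321 per min.

0.023 per min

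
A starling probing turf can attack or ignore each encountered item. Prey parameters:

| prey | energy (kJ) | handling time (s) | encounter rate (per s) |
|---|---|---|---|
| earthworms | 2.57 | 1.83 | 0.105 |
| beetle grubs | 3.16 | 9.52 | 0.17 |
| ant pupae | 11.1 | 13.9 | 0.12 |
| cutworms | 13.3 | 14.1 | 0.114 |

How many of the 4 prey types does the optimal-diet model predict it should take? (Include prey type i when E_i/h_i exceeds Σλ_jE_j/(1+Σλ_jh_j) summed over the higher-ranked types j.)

3

Rank by E/h (kJ/s): earthworms 1.4, cutworms 0.943, ant pupae 0.799, beetle grubs 0.332. Include each in turn until the next type's E/h falls below the running intake rate.
Rate on top 1: 0.2264. cutworms: 0.943 > 0.2264 → include.
Rate on top 2: 0.638. ant pupae: 0.799 > 0.638 → include.
Rate on top 3: 0.6979. beetle grubs: 0.332 < 0.6979 → exclude; stop.
Optimal diet: earthworms, cutworms, ant pupae — 3 of 4 types.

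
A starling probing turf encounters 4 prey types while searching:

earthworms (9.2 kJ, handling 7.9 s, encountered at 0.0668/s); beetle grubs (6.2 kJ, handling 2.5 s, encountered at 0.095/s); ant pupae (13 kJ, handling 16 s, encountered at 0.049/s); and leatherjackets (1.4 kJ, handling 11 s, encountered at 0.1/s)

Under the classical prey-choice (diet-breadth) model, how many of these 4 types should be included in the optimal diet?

Rank by E/h (kJ/s): beetle grubs 2.48, earthworms 1.16, ant pupae 0.812, leatherjackets 0.127. Include each in turn until the next type's E/h falls below the running intake rate.
Rate on top 1: 0.476. earthworms: 1.16 > 0.476 → include.
Rate on top 2: 0.6818. ant pupae: 0.812 > 0.6818 → include.
Rate on top 3: 0.722. leatherjackets: 0.127 < 0.722 → exclude; stop.
Optimal diet: beetle grubs, earthworms, ant pupae — 3 of 4 types.

3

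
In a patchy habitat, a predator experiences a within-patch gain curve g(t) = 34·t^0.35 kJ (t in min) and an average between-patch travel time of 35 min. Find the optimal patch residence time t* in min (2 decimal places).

18.85 min

By the marginal value theorem, leave when the instantaneous gain rate g'(t) equals the habitat-wide average g(t)/(T + t).
g'(t) = 0.35·34·t^-0.65. Setting 0.35·34·t^-0.65 = 34·t^0.35/(35+t) gives 0.35(35+t) = t, so 0.65·t = 0.35×35.
t* = 0.35×35/0.65 = 18.85 min.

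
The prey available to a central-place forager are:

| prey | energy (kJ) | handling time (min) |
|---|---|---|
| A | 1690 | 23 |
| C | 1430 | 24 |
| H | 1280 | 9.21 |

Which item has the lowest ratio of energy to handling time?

Profitability E/h (kJ/min): A = 1690/23 = 73.5, C = 1430/24 = 59.6, H = 1280/9.21 = 139.
Ranked: H > A > C.

C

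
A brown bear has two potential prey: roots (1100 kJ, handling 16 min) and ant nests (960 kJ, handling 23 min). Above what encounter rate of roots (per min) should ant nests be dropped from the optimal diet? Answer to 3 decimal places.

0.097 per min

At the threshold, the rate on roots alone equals the profitability of ant nests: λ·1100/(1 + λ·16) = 960/23 = 41.74.
Rearranging, λ(1100 − 41.74×16) = 41.74, so λ = 41.74/432.2 = 0.09658 per min.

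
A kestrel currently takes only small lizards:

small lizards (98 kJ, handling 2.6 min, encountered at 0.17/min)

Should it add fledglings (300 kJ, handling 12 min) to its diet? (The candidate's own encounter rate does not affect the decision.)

Yes

On small lizards alone, R = ΣλE/(1+Σλh) = 16.66/1.442 = 11.55 kJ/min.
fledglings: E/h = 300/12 = 25 kJ/min.
Since 25 > R, including fledglings increases the long-run rate.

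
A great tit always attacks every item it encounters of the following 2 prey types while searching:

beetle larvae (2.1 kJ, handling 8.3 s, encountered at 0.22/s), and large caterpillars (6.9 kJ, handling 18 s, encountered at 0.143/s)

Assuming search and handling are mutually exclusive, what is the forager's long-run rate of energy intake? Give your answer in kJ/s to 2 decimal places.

0.27 kJ/s

Energy encountered per unit search time: 0.22×2.1 + 0.143×6.9 = 1.449 kJ/s.
Handling time per unit search time: 0.22×8.3 + 0.143×18 = 4.4.
Rate = 1.449/(1 + 4.4) = 0.2683 kJ/s.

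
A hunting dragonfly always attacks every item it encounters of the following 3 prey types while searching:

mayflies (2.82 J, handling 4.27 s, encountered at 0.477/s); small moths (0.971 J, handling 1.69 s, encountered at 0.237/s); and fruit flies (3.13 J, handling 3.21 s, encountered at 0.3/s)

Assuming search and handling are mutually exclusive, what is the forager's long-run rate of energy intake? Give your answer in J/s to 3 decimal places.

0.571 J/s

Energy encountered per unit search time: 0.477×2.82 + 0.237×0.971 + 0.3×3.13 = 2.514 J/s.
Handling time per unit search time: 0.477×4.27 + 0.237×1.69 + 0.3×3.21 = 3.4.
Rate = 2.514/(1 + 3.4) = 0.5714 J/s.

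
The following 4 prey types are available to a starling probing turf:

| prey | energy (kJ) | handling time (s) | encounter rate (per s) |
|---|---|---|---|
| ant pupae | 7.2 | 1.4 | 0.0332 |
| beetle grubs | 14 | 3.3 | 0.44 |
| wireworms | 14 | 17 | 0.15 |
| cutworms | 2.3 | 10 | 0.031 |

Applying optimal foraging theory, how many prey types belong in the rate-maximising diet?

Rank by E/h (kJ/s): ant pupae 5.14, beetle grubs 4.24, wireworms 0.824, cutworms 0.23. Include each in turn until the next type's E/h falls below the running intake rate.
Rate on top 1: 0.2284. beetle grubs: 4.24 > 0.2284 → include.
Rate on top 2: 2.561. wireworms: 0.824 < 2.561 → exclude; stop.
Optimal diet: ant pupae, beetle grubs — 2 of 4 types.

2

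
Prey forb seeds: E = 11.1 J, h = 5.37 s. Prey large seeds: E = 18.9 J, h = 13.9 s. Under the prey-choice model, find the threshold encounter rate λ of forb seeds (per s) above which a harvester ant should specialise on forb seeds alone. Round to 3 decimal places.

0.358 per s

The zero-one rule: include large seeds iff E₂/h₂ > λE₁/(1+λh₁). Equality gives the switch point.
λE₁h₂ = E₂ + λE₂h₁ ⇒ λ = E₂/(E₁h₂ − E₂h₁) = 18.9/(154.3 − 101.5) = 0.358 per s.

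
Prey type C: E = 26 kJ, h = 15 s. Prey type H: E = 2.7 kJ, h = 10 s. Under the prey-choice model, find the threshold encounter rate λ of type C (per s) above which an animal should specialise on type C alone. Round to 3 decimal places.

The zero-one rule: include type H iff E₂/h₂ > λE₁/(1+λh₁). Equality gives the switch point.
λE₁h₂ = E₂ + λE₂h₁ ⇒ λ = E₂/(E₁h₂ − E₂h₁) = 2.7/(260 − 40.5) = 0.0123 per s.

0.012 per s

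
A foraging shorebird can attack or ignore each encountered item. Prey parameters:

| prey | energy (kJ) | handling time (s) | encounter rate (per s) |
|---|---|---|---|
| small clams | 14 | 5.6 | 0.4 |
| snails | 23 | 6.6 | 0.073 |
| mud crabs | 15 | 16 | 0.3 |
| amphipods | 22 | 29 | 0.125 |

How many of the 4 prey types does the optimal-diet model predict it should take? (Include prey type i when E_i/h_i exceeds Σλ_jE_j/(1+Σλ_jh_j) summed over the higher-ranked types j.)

2

Rank by E/h (kJ/s): snails 3.48, small clams 2.5, mud crabs 0.938, amphipods 0.759. Include each in turn until the next type's E/h falls below the running intake rate.
Rate on top 1: 1.133. small clams: 2.5 > 1.133 → include.
Rate on top 2: 1.956. mud crabs: 0.938 < 1.956 → exclude; stop.
Optimal diet: snails, small clams — 2 of 4 types.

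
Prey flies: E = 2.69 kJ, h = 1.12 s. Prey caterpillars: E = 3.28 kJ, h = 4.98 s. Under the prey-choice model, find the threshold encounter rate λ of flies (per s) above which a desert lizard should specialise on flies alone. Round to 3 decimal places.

0.337 per s

Drop caterpillars once their profitability E₂/h₂ falls below the rate achievable on flies alone: E₂/h₂ = λE₁/(1 + λh₁).
Solve for λ: λE₁h₂ = E₂(1 + λh₁) → λ(E₁h₂ − E₂h₁) = E₂ → λ = E₂/(E₁h₂ − E₂h₁).
λ = 3.28/(2.69×4.98 − 3.28×1.12) = 3.28/9.723 = 0.3374 per s.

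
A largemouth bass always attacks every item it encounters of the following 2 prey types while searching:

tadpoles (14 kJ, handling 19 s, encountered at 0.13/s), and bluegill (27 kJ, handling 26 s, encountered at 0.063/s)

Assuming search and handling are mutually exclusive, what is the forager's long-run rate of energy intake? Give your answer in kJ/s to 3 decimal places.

0.689 kJ/s

R = Σλ_iE_i / (1 + Σλ_ih_i)
Numerator: 0.13×14 + 0.063×27 = 3.521
Denominator: 1 + 0.13×19 + 0.063×26 = 5.108
R = 3.521/5.108 = 0.6893 kJ/s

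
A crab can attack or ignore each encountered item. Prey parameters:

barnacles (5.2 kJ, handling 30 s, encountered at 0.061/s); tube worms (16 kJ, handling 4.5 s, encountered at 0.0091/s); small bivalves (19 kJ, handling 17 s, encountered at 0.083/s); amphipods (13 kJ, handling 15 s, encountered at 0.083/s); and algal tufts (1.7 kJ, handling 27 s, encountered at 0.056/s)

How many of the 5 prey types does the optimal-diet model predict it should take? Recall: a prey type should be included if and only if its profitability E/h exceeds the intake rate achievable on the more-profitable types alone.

Rank by E/h (kJ/s): tube worms 3.56, small bivalves 1.12, amphipods 0.867, barnacles 0.173, algal tufts 0.063. Include each in turn until the next type's E/h falls below the running intake rate.
Rate on top 1: 0.1399. small bivalves: 1.12 > 0.1399 → include.
Rate on top 2: 0.7025. amphipods: 0.867 > 0.7025 → include.
Rate on top 3: 0.7578. barnacles: 0.173 < 0.7578 → exclude; stop.
Optimal diet: tube worms, small bivalves, amphipods — 3 of 5 types.

3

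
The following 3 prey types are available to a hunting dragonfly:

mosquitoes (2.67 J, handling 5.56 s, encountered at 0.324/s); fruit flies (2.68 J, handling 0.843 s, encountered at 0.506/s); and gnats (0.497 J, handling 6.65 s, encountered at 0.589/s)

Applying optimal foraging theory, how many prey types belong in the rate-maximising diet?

1

E/h in descending order: fruit flies 3.18, mosquitoes 0.48, gnats 0.0747 J/s. The optimal diet is the largest prefix of this list for which every included type satisfies E_i/h_i > R on the types above it.
Rate on top 1: 0.9506. mosquitoes: 0.48 < 0.9506 → exclude; stop.
Optimal diet: fruit flies — 1 of 3 types.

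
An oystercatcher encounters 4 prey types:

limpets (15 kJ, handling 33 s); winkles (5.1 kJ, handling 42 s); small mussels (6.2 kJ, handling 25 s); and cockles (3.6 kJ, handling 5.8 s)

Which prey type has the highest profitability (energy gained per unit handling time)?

Profitability E/h (kJ/s): limpets = 15/33 = 0.455, winkles = 5.1/42 = 0.121, small mussels = 6.2/25 = 0.248, cockles = 3.6/5.8 = 0.621.
Ranked: cockles > limpets > small mussels > winkles.

cockles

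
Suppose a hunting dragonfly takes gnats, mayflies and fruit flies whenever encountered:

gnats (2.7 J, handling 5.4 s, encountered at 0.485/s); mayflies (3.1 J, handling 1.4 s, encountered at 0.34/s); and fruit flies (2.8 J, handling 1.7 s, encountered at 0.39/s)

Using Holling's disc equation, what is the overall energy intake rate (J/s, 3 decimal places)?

0.726 J/s

R = Σλ_iE_i / (1 + Σλ_ih_i)
Numerator: 0.485×2.7 + 0.34×3.1 + 0.39×2.8 = 3.455
Denominator: 1 + 0.485×5.4 + 0.34×1.4 + 0.39×1.7 = 4.758
R = 3.455/4.758 = 0.7263 J/s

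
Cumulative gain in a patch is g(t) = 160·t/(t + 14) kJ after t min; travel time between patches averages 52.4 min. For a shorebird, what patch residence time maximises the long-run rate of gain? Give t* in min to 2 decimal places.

27.09 min

Maximise g(t)/(T+t): set derivative to zero → g'(t)(T+t) = g(t).
g'(t) = 160·14/(t + 14)². Setting 160·14/(t+14)² = 160t/[(t+14)(52.4+t)] gives 14(52.4+t) = t(t+14), so t² = 14×52.4 = 733.6.
t* = √733.6 = 27.09 min.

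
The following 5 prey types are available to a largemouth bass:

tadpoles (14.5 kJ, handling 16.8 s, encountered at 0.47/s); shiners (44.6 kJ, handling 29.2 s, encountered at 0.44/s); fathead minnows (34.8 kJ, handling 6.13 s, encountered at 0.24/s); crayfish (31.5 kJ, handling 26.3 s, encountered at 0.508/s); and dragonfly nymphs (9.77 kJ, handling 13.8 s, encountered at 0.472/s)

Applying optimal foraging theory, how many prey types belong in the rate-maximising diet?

Rank by E/h (kJ/s): fathead minnows 5.68, shiners 1.53, crayfish 1.2, tadpoles 0.863, dragonfly nymphs 0.708. Include each in turn until the next type's E/h falls below the running intake rate.
Rate on top 1: 3.38. shiners: 1.53 < 3.38 → exclude; stop.
Optimal diet: fathead minnows — 1 of 5 types.

1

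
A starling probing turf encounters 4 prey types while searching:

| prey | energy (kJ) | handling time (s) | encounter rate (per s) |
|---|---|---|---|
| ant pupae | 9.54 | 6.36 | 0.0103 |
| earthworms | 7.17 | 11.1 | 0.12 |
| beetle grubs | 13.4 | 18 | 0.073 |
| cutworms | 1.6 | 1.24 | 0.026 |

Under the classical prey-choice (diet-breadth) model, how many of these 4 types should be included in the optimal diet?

Profitabilities (E/h, kJ/s): ant pupae 1.5, cutworms 1.29, beetle grubs 0.744, earthworms 0.646. Add prey in this order while the next type's profitability exceeds the intake rate on those already taken.
Rate on top 1: 0.09222. cutworms: 1.29 > 0.09222 → include.
Rate on top 2: 0.1274. beetle grubs: 0.744 > 0.1274 → include.
Rate on top 3: 0.4636. earthworms: 0.646 > 0.4636 → include.
Optimal diet: ant pupae, cutworms, beetle grubs, earthworms — 4 of 4 types.

4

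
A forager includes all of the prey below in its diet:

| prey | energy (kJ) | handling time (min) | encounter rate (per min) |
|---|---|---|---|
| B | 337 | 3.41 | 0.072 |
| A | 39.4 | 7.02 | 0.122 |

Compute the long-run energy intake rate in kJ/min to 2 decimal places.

R = Σλ_iE_i / (1 + Σλ_ih_i)
Numerator: 0.072×337 + 0.122×39.4 = 29.07
Denominator: 1 + 0.072×3.41 + 0.122×7.02 = 2.102
R = 29.07/2.102 = 13.83 kJ/min

13.83 kJ/min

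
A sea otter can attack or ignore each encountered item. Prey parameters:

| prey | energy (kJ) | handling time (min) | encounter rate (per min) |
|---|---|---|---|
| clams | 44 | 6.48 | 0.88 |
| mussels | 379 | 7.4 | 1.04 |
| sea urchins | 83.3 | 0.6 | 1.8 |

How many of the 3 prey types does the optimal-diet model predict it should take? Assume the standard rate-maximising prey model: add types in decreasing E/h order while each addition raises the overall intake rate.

E/h in descending order: sea urchins 139, mussels 51.2, clams 6.79 kJ/min. The optimal diet is the largest prefix of this list for which every included type satisfies E_i/h_i > R on the types above it.
Rate on top 1: 72.09. mussels: 51.2 < 72.09 → exclude; stop.
Optimal diet: sea urchins — 1 of 3 types.

1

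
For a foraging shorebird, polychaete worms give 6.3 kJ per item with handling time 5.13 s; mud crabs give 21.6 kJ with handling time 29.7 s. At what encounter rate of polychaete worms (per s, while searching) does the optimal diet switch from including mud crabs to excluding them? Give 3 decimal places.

At the threshold, the rate on polychaete worms alone equals the profitability of mud crabs: λ·6.3/(1 + λ·5.13) = 21.6/29.7 = 0.7273.
Rearranging, λ(6.3 − 0.7273×5.13) = 0.7273, so λ = 0.7273/2.569 = 0.2831 per s.

0.283 per s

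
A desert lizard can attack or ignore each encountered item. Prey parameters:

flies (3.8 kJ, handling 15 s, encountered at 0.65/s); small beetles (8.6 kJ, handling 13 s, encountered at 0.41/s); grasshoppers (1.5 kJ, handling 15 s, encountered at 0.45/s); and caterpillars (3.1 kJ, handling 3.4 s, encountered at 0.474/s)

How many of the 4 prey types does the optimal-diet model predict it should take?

E/h in descending order: caterpillars 0.912, small beetles 0.662, flies 0.253, grasshoppers 0.1 kJ/s. The optimal diet is the largest prefix of this list for which every included type satisfies E_i/h_i > R on the types above it.
Rate on top 1: 0.5626. small beetles: 0.662 > 0.5626 → include.
Rate on top 2: 0.629. flies: 0.253 < 0.629 → exclude; stop.
Optimal diet: caterpillars, small beetles — 2 of 4 types.

2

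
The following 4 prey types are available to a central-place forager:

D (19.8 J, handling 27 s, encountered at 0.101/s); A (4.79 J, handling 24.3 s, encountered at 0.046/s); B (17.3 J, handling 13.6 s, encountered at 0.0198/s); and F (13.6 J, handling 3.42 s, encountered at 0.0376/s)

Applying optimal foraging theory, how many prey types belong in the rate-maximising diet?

3

Profitabilities (E/h, J/s): F 3.98, B 1.27, D 0.733, A 0.197. Add prey in this order while the next type's profitability exceeds the intake rate on those already taken.
Rate on top 1: 0.4531. B: 1.27 > 0.4531 → include.
Rate on top 2: 0.6109. D: 0.733 > 0.6109 → include.
Rate on top 3: 0.6918. A: 0.197 < 0.6918 → exclude; stop.
Optimal diet: F, B, D — 3 of 4 types.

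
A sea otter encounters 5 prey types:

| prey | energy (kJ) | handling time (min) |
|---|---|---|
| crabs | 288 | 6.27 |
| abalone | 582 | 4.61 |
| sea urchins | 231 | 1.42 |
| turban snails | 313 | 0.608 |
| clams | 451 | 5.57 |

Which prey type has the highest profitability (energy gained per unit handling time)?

In descending order of E/h:
turban snails: 313/0.608 = 515 kJ/min
sea urchins: 231/1.42 = 163 kJ/min
abalone: 582/4.61 = 126 kJ/min
clams: 451/5.57 = 81 kJ/min
crabs: 288/6.27 = 45.9 kJ/min

turban snails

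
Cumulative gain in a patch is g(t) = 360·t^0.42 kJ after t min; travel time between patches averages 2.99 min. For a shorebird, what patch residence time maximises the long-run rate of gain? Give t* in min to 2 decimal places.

Optimal t* satisfies g'(t*) = g(t*)/(T + t*).
g'(t) = 0.42·360·t^-0.58. Setting 0.42·360·t^-0.58 = 360·t^0.42/(2.99+t) gives 0.42(2.99+t) = t, so 0.58·t = 0.42×2.99.
t* = 0.42×2.99/0.58 = 2.165 min.

2.17 min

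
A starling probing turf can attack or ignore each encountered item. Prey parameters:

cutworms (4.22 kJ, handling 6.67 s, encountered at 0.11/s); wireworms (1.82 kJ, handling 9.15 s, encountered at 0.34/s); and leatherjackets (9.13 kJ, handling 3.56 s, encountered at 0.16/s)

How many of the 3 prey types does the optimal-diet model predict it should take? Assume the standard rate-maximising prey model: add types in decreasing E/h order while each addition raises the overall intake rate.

E/h in descending order: leatherjackets 2.56, cutworms 0.633, wireworms 0.199 kJ/s. The optimal diet is the largest prefix of this list for which every included type satisfies E_i/h_i > R on the types above it.
Rate on top 1: 0.9307. cutworms: 0.633 < 0.9307 → exclude; stop.
Optimal diet: leatherjackets — 1 of 3 types.

1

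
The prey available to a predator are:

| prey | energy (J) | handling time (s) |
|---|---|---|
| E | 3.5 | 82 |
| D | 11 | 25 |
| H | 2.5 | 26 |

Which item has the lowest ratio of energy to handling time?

Profitability E/h (J/s): E = 3.5/82 = 0.0427, D = 11/25 = 0.44, H = 2.5/26 = 0.0962.
Ranked: D > H > E.

E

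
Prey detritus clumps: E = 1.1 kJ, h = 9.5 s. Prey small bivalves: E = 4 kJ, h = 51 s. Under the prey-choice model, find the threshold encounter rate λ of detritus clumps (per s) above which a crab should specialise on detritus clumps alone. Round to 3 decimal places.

The zero-one rule: include small bivalves iff E₂/h₂ > λE₁/(1+λh₁). Equality gives the switch point.
λE₁h₂ = E₂ + λE₂h₁ ⇒ λ = E₂/(E₁h₂ − E₂h₁) = 4/(56.1 − 38) = 0.221 per s.

0.221 per s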